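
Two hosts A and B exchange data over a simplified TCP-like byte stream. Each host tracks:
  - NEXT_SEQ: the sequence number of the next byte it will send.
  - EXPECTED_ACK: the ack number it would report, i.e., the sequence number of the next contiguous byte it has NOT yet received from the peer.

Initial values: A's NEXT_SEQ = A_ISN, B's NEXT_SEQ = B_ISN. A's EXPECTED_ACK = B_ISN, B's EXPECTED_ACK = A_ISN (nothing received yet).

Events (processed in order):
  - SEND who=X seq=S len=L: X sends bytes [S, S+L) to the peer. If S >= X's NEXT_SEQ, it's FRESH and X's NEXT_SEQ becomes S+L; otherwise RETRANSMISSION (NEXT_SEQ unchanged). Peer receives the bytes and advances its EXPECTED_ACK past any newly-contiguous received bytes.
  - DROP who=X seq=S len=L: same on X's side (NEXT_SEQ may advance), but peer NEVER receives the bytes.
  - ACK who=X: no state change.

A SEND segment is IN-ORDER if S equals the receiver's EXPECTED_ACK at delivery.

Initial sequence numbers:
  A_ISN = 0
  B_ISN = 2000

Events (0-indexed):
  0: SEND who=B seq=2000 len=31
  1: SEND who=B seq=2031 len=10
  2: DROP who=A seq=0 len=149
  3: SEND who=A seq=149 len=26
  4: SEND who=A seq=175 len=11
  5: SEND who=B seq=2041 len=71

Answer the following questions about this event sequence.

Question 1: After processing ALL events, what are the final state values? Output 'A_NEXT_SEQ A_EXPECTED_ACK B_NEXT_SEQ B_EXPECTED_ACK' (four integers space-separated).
After event 0: A_seq=0 A_ack=2031 B_seq=2031 B_ack=0
After event 1: A_seq=0 A_ack=2041 B_seq=2041 B_ack=0
After event 2: A_seq=149 A_ack=2041 B_seq=2041 B_ack=0
After event 3: A_seq=175 A_ack=2041 B_seq=2041 B_ack=0
After event 4: A_seq=186 A_ack=2041 B_seq=2041 B_ack=0
After event 5: A_seq=186 A_ack=2112 B_seq=2112 B_ack=0

Answer: 186 2112 2112 0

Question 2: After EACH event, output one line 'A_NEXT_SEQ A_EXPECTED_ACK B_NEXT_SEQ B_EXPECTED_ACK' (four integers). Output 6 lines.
0 2031 2031 0
0 2041 2041 0
149 2041 2041 0
175 2041 2041 0
186 2041 2041 0
186 2112 2112 0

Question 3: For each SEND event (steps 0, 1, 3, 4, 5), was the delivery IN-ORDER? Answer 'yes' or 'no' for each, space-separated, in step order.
Answer: yes yes no no yes

Derivation:
Step 0: SEND seq=2000 -> in-order
Step 1: SEND seq=2031 -> in-order
Step 3: SEND seq=149 -> out-of-order
Step 4: SEND seq=175 -> out-of-order
Step 5: SEND seq=2041 -> in-order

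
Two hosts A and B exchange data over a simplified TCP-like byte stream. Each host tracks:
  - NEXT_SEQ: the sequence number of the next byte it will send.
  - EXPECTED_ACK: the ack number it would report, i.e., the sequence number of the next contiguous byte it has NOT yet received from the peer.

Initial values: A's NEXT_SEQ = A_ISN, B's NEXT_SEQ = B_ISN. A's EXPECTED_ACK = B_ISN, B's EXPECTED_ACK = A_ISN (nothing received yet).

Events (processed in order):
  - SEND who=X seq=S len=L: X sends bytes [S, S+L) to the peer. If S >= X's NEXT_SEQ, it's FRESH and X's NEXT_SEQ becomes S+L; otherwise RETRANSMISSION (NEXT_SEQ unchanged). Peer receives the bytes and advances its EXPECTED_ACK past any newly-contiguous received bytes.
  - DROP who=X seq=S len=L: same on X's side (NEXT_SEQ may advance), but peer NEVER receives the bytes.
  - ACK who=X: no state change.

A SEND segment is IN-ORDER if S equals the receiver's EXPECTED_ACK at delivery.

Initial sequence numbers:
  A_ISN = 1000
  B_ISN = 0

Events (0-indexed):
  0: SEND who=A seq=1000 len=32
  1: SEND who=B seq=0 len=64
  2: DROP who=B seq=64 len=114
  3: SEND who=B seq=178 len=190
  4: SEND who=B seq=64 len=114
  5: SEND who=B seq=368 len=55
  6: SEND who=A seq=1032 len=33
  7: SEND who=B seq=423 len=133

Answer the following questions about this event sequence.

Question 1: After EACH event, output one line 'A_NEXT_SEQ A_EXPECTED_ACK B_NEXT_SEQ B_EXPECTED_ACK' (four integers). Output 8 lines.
1032 0 0 1032
1032 64 64 1032
1032 64 178 1032
1032 64 368 1032
1032 368 368 1032
1032 423 423 1032
1065 423 423 1065
1065 556 556 1065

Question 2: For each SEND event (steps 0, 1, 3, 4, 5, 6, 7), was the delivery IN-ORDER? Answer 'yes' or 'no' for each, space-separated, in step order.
Answer: yes yes no yes yes yes yes

Derivation:
Step 0: SEND seq=1000 -> in-order
Step 1: SEND seq=0 -> in-order
Step 3: SEND seq=178 -> out-of-order
Step 4: SEND seq=64 -> in-order
Step 5: SEND seq=368 -> in-order
Step 6: SEND seq=1032 -> in-order
Step 7: SEND seq=423 -> in-order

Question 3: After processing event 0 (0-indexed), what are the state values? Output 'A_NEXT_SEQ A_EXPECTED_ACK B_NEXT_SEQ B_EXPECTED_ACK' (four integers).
After event 0: A_seq=1032 A_ack=0 B_seq=0 B_ack=1032

1032 0 0 1032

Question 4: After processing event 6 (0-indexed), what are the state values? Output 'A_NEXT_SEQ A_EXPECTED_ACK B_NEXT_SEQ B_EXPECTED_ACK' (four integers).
After event 0: A_seq=1032 A_ack=0 B_seq=0 B_ack=1032
After event 1: A_seq=1032 A_ack=64 B_seq=64 B_ack=1032
After event 2: A_seq=1032 A_ack=64 B_seq=178 B_ack=1032
After event 3: A_seq=1032 A_ack=64 B_seq=368 B_ack=1032
After event 4: A_seq=1032 A_ack=368 B_seq=368 B_ack=1032
After event 5: A_seq=1032 A_ack=423 B_seq=423 B_ack=1032
After event 6: A_seq=1065 A_ack=423 B_seq=423 B_ack=1065

1065 423 423 1065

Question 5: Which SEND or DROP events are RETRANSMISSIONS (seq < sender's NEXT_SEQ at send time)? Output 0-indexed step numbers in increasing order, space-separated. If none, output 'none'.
Answer: 4

Derivation:
Step 0: SEND seq=1000 -> fresh
Step 1: SEND seq=0 -> fresh
Step 2: DROP seq=64 -> fresh
Step 3: SEND seq=178 -> fresh
Step 4: SEND seq=64 -> retransmit
Step 5: SEND seq=368 -> fresh
Step 6: SEND seq=1032 -> fresh
Step 7: SEND seq=423 -> fresh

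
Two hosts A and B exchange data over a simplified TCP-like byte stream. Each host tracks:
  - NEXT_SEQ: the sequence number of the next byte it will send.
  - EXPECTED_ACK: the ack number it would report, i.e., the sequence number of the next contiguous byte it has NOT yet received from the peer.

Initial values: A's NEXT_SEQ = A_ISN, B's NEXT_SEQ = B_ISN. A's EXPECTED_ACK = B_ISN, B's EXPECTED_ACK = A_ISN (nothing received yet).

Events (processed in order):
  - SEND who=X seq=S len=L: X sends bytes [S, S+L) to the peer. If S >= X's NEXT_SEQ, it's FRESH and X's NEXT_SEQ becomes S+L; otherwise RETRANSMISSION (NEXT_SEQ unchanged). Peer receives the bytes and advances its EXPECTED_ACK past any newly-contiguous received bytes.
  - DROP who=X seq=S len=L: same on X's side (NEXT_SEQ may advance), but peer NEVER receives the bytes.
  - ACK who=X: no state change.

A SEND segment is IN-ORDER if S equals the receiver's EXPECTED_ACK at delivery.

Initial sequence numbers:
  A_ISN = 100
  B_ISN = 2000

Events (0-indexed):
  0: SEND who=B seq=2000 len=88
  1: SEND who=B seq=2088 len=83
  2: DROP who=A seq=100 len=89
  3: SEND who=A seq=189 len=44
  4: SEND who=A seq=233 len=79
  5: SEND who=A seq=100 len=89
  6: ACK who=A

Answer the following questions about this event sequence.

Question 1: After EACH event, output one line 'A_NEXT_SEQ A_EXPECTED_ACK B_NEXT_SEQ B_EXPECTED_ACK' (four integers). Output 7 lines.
100 2088 2088 100
100 2171 2171 100
189 2171 2171 100
233 2171 2171 100
312 2171 2171 100
312 2171 2171 312
312 2171 2171 312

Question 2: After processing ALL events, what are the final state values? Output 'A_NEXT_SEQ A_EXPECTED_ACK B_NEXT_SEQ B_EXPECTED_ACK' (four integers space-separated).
Answer: 312 2171 2171 312

Derivation:
After event 0: A_seq=100 A_ack=2088 B_seq=2088 B_ack=100
After event 1: A_seq=100 A_ack=2171 B_seq=2171 B_ack=100
After event 2: A_seq=189 A_ack=2171 B_seq=2171 B_ack=100
After event 3: A_seq=233 A_ack=2171 B_seq=2171 B_ack=100
After event 4: A_seq=312 A_ack=2171 B_seq=2171 B_ack=100
After event 5: A_seq=312 A_ack=2171 B_seq=2171 B_ack=312
After event 6: A_seq=312 A_ack=2171 B_seq=2171 B_ack=312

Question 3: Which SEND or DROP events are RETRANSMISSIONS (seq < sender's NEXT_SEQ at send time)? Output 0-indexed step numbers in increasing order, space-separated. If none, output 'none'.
Answer: 5

Derivation:
Step 0: SEND seq=2000 -> fresh
Step 1: SEND seq=2088 -> fresh
Step 2: DROP seq=100 -> fresh
Step 3: SEND seq=189 -> fresh
Step 4: SEND seq=233 -> fresh
Step 5: SEND seq=100 -> retransmit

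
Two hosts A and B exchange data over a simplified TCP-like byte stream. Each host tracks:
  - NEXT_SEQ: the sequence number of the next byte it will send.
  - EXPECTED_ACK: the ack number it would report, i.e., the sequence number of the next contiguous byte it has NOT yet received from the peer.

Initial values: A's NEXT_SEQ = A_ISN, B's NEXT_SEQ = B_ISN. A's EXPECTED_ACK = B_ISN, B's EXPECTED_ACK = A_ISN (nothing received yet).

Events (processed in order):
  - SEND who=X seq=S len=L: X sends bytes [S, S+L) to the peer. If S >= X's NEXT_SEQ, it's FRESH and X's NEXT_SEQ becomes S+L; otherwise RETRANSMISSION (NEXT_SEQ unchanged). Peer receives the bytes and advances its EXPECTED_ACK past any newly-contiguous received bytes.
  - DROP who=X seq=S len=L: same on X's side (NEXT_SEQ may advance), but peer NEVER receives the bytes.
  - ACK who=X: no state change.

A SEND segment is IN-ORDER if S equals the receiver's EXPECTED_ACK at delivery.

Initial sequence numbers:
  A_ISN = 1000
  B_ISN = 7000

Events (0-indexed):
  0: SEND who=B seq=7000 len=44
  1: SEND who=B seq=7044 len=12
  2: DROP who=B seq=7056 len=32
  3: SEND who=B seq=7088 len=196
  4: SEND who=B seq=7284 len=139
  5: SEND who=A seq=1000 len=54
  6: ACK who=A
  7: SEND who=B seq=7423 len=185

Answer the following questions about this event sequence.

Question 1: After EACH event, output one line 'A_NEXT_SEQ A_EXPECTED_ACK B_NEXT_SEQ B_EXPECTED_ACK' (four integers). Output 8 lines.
1000 7044 7044 1000
1000 7056 7056 1000
1000 7056 7088 1000
1000 7056 7284 1000
1000 7056 7423 1000
1054 7056 7423 1054
1054 7056 7423 1054
1054 7056 7608 1054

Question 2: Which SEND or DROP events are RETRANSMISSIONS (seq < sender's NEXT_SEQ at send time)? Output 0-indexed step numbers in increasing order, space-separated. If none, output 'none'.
Step 0: SEND seq=7000 -> fresh
Step 1: SEND seq=7044 -> fresh
Step 2: DROP seq=7056 -> fresh
Step 3: SEND seq=7088 -> fresh
Step 4: SEND seq=7284 -> fresh
Step 5: SEND seq=1000 -> fresh
Step 7: SEND seq=7423 -> fresh

Answer: none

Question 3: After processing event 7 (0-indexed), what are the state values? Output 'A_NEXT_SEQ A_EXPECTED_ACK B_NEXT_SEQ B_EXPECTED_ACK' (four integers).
After event 0: A_seq=1000 A_ack=7044 B_seq=7044 B_ack=1000
After event 1: A_seq=1000 A_ack=7056 B_seq=7056 B_ack=1000
After event 2: A_seq=1000 A_ack=7056 B_seq=7088 B_ack=1000
After event 3: A_seq=1000 A_ack=7056 B_seq=7284 B_ack=1000
After event 4: A_seq=1000 A_ack=7056 B_seq=7423 B_ack=1000
After event 5: A_seq=1054 A_ack=7056 B_seq=7423 B_ack=1054
After event 6: A_seq=1054 A_ack=7056 B_seq=7423 B_ack=1054
After event 7: A_seq=1054 A_ack=7056 B_seq=7608 B_ack=1054

1054 7056 7608 1054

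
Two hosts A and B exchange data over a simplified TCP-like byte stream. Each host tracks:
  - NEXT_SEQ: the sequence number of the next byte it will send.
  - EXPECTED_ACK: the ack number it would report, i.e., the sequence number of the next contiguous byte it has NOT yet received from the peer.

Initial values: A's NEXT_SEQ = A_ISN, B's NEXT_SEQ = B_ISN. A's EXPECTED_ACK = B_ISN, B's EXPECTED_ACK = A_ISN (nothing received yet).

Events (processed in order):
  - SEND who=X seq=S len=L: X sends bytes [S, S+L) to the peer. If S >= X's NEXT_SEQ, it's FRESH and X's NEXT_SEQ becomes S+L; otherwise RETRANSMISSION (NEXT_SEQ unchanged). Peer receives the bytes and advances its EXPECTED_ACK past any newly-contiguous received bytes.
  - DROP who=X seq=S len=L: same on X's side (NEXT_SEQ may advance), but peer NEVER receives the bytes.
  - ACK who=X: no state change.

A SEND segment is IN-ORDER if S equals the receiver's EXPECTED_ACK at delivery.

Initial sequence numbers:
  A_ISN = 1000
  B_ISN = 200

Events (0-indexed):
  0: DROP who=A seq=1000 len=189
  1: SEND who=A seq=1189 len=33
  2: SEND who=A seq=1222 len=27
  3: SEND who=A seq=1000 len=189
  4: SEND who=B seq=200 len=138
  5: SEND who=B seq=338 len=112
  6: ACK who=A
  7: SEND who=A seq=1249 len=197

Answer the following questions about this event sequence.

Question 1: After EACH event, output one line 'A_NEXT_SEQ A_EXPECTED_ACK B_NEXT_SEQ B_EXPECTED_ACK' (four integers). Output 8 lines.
1189 200 200 1000
1222 200 200 1000
1249 200 200 1000
1249 200 200 1249
1249 338 338 1249
1249 450 450 1249
1249 450 450 1249
1446 450 450 1446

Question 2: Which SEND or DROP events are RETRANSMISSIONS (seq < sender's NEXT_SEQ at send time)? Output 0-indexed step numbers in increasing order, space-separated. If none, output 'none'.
Answer: 3

Derivation:
Step 0: DROP seq=1000 -> fresh
Step 1: SEND seq=1189 -> fresh
Step 2: SEND seq=1222 -> fresh
Step 3: SEND seq=1000 -> retransmit
Step 4: SEND seq=200 -> fresh
Step 5: SEND seq=338 -> fresh
Step 7: SEND seq=1249 -> fresh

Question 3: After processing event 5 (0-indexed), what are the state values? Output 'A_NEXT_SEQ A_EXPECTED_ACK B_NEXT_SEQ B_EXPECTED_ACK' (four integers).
After event 0: A_seq=1189 A_ack=200 B_seq=200 B_ack=1000
After event 1: A_seq=1222 A_ack=200 B_seq=200 B_ack=1000
After event 2: A_seq=1249 A_ack=200 B_seq=200 B_ack=1000
After event 3: A_seq=1249 A_ack=200 B_seq=200 B_ack=1249
After event 4: A_seq=1249 A_ack=338 B_seq=338 B_ack=1249
After event 5: A_seq=1249 A_ack=450 B_seq=450 B_ack=1249

1249 450 450 1249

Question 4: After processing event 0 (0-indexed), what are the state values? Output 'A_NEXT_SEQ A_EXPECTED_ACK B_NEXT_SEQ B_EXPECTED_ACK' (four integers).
After event 0: A_seq=1189 A_ack=200 B_seq=200 B_ack=1000

1189 200 200 1000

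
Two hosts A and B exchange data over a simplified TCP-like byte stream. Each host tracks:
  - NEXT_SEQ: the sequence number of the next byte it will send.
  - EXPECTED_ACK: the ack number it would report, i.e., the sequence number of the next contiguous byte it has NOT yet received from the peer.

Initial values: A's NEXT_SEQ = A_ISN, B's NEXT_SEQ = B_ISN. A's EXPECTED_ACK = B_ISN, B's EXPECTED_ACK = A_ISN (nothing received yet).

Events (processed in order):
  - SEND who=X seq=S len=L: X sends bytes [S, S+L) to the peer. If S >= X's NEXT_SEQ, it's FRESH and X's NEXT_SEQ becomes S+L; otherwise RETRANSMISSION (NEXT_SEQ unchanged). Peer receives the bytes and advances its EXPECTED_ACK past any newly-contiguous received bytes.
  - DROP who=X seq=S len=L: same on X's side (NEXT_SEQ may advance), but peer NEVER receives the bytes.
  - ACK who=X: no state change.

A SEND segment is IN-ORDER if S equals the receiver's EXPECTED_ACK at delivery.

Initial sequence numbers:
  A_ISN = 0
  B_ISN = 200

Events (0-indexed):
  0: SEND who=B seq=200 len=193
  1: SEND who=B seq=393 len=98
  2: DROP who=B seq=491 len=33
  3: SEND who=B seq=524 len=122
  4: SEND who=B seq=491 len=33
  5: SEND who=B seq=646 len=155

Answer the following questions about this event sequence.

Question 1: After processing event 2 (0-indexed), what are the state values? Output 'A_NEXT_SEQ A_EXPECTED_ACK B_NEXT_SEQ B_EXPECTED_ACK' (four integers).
After event 0: A_seq=0 A_ack=393 B_seq=393 B_ack=0
After event 1: A_seq=0 A_ack=491 B_seq=491 B_ack=0
After event 2: A_seq=0 A_ack=491 B_seq=524 B_ack=0

0 491 524 0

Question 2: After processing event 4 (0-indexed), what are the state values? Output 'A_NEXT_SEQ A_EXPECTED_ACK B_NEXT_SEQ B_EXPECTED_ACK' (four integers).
After event 0: A_seq=0 A_ack=393 B_seq=393 B_ack=0
After event 1: A_seq=0 A_ack=491 B_seq=491 B_ack=0
After event 2: A_seq=0 A_ack=491 B_seq=524 B_ack=0
After event 3: A_seq=0 A_ack=491 B_seq=646 B_ack=0
After event 4: A_seq=0 A_ack=646 B_seq=646 B_ack=0

0 646 646 0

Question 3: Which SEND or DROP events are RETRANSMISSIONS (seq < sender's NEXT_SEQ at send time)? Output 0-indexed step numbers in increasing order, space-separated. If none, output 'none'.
Step 0: SEND seq=200 -> fresh
Step 1: SEND seq=393 -> fresh
Step 2: DROP seq=491 -> fresh
Step 3: SEND seq=524 -> fresh
Step 4: SEND seq=491 -> retransmit
Step 5: SEND seq=646 -> fresh

Answer: 4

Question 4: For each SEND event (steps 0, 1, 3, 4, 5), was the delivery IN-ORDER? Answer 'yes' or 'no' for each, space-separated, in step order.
Step 0: SEND seq=200 -> in-order
Step 1: SEND seq=393 -> in-order
Step 3: SEND seq=524 -> out-of-order
Step 4: SEND seq=491 -> in-order
Step 5: SEND seq=646 -> in-order

Answer: yes yes no yes yes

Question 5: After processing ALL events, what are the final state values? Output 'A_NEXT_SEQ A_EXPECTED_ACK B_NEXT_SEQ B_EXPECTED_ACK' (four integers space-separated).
Answer: 0 801 801 0

Derivation:
After event 0: A_seq=0 A_ack=393 B_seq=393 B_ack=0
After event 1: A_seq=0 A_ack=491 B_seq=491 B_ack=0
After event 2: A_seq=0 A_ack=491 B_seq=524 B_ack=0
After event 3: A_seq=0 A_ack=491 B_seq=646 B_ack=0
After event 4: A_seq=0 A_ack=646 B_seq=646 B_ack=0
After event 5: A_seq=0 A_ack=801 B_seq=801 B_ack=0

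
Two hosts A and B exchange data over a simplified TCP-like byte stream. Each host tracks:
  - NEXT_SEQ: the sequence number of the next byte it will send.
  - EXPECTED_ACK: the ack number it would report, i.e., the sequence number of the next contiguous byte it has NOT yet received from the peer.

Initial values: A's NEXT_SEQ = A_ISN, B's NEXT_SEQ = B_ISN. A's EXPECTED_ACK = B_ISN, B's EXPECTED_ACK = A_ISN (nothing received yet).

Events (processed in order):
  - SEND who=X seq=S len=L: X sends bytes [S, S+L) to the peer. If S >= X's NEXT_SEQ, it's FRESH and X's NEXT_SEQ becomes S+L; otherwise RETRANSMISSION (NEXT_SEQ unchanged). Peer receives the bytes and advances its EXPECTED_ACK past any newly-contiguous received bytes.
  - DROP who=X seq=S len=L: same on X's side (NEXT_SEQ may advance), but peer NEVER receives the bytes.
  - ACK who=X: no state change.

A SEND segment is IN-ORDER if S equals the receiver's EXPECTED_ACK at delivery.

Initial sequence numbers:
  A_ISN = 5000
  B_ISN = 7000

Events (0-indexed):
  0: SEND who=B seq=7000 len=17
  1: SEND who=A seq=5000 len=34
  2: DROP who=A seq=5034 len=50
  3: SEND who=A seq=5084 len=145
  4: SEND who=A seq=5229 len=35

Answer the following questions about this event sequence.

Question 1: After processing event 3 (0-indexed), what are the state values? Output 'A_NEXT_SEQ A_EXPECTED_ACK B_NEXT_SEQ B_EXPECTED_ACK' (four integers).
After event 0: A_seq=5000 A_ack=7017 B_seq=7017 B_ack=5000
After event 1: A_seq=5034 A_ack=7017 B_seq=7017 B_ack=5034
After event 2: A_seq=5084 A_ack=7017 B_seq=7017 B_ack=5034
After event 3: A_seq=5229 A_ack=7017 B_seq=7017 B_ack=5034

5229 7017 7017 5034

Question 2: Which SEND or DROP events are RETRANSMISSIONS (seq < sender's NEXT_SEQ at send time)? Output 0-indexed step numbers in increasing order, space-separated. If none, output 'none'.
Step 0: SEND seq=7000 -> fresh
Step 1: SEND seq=5000 -> fresh
Step 2: DROP seq=5034 -> fresh
Step 3: SEND seq=5084 -> fresh
Step 4: SEND seq=5229 -> fresh

Answer: none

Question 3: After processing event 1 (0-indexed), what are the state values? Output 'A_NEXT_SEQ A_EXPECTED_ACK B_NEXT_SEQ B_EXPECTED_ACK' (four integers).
After event 0: A_seq=5000 A_ack=7017 B_seq=7017 B_ack=5000
After event 1: A_seq=5034 A_ack=7017 B_seq=7017 B_ack=5034

5034 7017 7017 5034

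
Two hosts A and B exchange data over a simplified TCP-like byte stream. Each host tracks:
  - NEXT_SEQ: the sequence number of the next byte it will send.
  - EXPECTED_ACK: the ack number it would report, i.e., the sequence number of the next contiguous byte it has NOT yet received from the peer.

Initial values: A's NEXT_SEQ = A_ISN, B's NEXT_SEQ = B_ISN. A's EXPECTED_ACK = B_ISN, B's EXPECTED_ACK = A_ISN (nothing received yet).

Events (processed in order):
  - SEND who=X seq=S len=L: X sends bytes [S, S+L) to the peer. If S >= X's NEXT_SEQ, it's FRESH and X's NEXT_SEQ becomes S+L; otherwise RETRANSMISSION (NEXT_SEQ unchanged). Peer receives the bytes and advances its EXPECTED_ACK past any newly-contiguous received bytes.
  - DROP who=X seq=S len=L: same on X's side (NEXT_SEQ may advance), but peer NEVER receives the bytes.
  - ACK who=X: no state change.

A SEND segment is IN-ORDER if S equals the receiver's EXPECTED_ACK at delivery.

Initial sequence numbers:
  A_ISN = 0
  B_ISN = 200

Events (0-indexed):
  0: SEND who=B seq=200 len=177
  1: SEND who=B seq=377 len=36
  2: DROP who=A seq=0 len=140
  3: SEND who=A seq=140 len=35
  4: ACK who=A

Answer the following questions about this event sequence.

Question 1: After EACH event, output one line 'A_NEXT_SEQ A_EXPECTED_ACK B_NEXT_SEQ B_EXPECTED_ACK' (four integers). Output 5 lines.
0 377 377 0
0 413 413 0
140 413 413 0
175 413 413 0
175 413 413 0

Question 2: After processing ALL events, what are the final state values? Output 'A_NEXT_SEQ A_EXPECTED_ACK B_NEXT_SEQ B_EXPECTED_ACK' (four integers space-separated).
Answer: 175 413 413 0

Derivation:
After event 0: A_seq=0 A_ack=377 B_seq=377 B_ack=0
After event 1: A_seq=0 A_ack=413 B_seq=413 B_ack=0
After event 2: A_seq=140 A_ack=413 B_seq=413 B_ack=0
After event 3: A_seq=175 A_ack=413 B_seq=413 B_ack=0
After event 4: A_seq=175 A_ack=413 B_seq=413 B_ack=0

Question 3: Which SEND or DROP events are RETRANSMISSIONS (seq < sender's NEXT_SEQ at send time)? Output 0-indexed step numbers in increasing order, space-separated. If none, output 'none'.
Step 0: SEND seq=200 -> fresh
Step 1: SEND seq=377 -> fresh
Step 2: DROP seq=0 -> fresh
Step 3: SEND seq=140 -> fresh

Answer: none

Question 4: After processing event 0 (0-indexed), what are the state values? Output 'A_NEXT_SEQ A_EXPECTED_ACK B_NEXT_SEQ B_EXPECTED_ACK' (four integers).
After event 0: A_seq=0 A_ack=377 B_seq=377 B_ack=0

0 377 377 0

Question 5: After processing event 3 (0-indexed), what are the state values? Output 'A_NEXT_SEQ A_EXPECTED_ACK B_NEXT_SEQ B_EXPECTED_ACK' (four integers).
After event 0: A_seq=0 A_ack=377 B_seq=377 B_ack=0
After event 1: A_seq=0 A_ack=413 B_seq=413 B_ack=0
After event 2: A_seq=140 A_ack=413 B_seq=413 B_ack=0
After event 3: A_seq=175 A_ack=413 B_seq=413 B_ack=0

175 413 413 0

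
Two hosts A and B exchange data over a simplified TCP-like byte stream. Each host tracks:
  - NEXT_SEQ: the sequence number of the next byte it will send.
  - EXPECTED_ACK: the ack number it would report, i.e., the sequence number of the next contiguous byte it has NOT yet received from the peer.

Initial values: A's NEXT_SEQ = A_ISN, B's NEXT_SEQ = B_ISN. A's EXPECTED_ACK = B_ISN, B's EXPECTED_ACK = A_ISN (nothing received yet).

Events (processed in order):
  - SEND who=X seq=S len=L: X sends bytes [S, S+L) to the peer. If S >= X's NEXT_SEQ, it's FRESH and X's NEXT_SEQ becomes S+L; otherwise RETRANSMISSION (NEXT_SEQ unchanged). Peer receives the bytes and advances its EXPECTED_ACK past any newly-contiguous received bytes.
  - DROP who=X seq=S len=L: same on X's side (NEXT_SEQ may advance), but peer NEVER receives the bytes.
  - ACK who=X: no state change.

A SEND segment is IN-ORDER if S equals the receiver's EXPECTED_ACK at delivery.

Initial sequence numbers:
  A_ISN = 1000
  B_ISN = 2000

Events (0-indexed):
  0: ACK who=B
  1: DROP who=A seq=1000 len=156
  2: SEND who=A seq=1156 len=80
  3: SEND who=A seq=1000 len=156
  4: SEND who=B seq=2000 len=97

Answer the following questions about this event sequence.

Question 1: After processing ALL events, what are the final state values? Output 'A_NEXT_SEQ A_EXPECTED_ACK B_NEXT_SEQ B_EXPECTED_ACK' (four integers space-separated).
After event 0: A_seq=1000 A_ack=2000 B_seq=2000 B_ack=1000
After event 1: A_seq=1156 A_ack=2000 B_seq=2000 B_ack=1000
After event 2: A_seq=1236 A_ack=2000 B_seq=2000 B_ack=1000
After event 3: A_seq=1236 A_ack=2000 B_seq=2000 B_ack=1236
After event 4: A_seq=1236 A_ack=2097 B_seq=2097 B_ack=1236

Answer: 1236 2097 2097 1236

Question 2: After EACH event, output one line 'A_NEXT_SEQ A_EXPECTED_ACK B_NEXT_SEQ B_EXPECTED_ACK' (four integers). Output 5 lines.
1000 2000 2000 1000
1156 2000 2000 1000
1236 2000 2000 1000
1236 2000 2000 1236
1236 2097 2097 1236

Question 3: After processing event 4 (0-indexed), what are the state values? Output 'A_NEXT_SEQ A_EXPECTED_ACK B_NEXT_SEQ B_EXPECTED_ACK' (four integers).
After event 0: A_seq=1000 A_ack=2000 B_seq=2000 B_ack=1000
After event 1: A_seq=1156 A_ack=2000 B_seq=2000 B_ack=1000
After event 2: A_seq=1236 A_ack=2000 B_seq=2000 B_ack=1000
After event 3: A_seq=1236 A_ack=2000 B_seq=2000 B_ack=1236
After event 4: A_seq=1236 A_ack=2097 B_seq=2097 B_ack=1236

1236 2097 2097 1236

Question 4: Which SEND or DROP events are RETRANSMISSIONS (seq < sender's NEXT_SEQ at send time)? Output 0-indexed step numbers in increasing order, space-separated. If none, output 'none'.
Answer: 3

Derivation:
Step 1: DROP seq=1000 -> fresh
Step 2: SEND seq=1156 -> fresh
Step 3: SEND seq=1000 -> retransmit
Step 4: SEND seq=2000 -> fresh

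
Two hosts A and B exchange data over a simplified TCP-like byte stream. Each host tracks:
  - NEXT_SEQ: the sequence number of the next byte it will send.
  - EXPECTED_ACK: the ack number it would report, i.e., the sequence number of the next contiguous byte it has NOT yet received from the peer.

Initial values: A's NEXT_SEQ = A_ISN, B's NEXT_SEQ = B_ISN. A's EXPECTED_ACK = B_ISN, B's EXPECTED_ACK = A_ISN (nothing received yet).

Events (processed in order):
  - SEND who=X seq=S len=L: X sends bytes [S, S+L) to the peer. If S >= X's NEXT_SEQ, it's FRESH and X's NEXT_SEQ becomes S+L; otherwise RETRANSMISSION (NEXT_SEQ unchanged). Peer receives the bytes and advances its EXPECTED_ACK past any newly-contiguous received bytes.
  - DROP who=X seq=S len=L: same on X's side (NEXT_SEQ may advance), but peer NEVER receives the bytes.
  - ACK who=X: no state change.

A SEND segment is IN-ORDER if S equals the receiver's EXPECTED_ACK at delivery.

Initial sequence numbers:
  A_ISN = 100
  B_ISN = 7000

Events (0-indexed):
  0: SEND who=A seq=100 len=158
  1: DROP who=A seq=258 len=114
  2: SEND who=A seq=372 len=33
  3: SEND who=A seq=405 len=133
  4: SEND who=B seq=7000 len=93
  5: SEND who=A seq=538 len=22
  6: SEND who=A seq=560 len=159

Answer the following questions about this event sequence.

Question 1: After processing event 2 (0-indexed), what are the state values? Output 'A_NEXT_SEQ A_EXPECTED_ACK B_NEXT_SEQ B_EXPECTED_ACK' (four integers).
After event 0: A_seq=258 A_ack=7000 B_seq=7000 B_ack=258
After event 1: A_seq=372 A_ack=7000 B_seq=7000 B_ack=258
After event 2: A_seq=405 A_ack=7000 B_seq=7000 B_ack=258

405 7000 7000 258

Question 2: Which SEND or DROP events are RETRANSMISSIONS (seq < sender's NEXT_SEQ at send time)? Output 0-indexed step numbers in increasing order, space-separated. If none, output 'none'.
Step 0: SEND seq=100 -> fresh
Step 1: DROP seq=258 -> fresh
Step 2: SEND seq=372 -> fresh
Step 3: SEND seq=405 -> fresh
Step 4: SEND seq=7000 -> fresh
Step 5: SEND seq=538 -> fresh
Step 6: SEND seq=560 -> fresh

Answer: none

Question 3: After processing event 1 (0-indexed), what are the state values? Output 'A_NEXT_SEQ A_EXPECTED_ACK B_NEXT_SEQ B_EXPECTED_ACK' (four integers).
After event 0: A_seq=258 A_ack=7000 B_seq=7000 B_ack=258
After event 1: A_seq=372 A_ack=7000 B_seq=7000 B_ack=258

372 7000 7000 258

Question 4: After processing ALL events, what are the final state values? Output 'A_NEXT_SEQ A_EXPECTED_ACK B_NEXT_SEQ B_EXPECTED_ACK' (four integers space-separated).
Answer: 719 7093 7093 258

Derivation:
After event 0: A_seq=258 A_ack=7000 B_seq=7000 B_ack=258
After event 1: A_seq=372 A_ack=7000 B_seq=7000 B_ack=258
After event 2: A_seq=405 A_ack=7000 B_seq=7000 B_ack=258
After event 3: A_seq=538 A_ack=7000 B_seq=7000 B_ack=258
After event 4: A_seq=538 A_ack=7093 B_seq=7093 B_ack=258
After event 5: A_seq=560 A_ack=7093 B_seq=7093 B_ack=258
After event 6: A_seq=719 A_ack=7093 B_seq=7093 B_ack=258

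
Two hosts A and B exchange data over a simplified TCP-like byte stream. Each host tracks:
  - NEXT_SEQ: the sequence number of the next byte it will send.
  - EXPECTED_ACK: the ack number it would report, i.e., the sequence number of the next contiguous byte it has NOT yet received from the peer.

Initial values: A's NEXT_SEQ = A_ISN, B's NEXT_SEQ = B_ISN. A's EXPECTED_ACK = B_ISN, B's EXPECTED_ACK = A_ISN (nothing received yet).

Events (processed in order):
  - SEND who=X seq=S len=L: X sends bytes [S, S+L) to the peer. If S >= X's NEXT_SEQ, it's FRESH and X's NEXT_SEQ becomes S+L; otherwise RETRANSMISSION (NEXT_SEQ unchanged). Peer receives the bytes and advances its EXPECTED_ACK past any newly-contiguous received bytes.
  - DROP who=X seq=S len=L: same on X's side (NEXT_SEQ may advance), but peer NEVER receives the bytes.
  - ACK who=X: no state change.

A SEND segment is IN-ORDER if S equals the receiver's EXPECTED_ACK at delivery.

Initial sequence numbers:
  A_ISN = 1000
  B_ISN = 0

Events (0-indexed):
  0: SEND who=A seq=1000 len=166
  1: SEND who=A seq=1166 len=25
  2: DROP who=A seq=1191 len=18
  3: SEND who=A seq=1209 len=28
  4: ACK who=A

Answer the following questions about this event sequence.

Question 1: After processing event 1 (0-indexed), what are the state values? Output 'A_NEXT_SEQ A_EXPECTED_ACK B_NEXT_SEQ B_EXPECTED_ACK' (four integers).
After event 0: A_seq=1166 A_ack=0 B_seq=0 B_ack=1166
After event 1: A_seq=1191 A_ack=0 B_seq=0 B_ack=1191

1191 0 0 1191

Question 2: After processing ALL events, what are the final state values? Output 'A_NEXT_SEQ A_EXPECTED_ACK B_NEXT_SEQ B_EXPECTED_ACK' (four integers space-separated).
Answer: 1237 0 0 1191

Derivation:
After event 0: A_seq=1166 A_ack=0 B_seq=0 B_ack=1166
After event 1: A_seq=1191 A_ack=0 B_seq=0 B_ack=1191
After event 2: A_seq=1209 A_ack=0 B_seq=0 B_ack=1191
After event 3: A_seq=1237 A_ack=0 B_seq=0 B_ack=1191
After event 4: A_seq=1237 A_ack=0 B_seq=0 B_ack=1191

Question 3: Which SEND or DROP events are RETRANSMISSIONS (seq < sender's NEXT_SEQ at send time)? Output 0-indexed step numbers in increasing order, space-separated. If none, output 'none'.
Answer: none

Derivation:
Step 0: SEND seq=1000 -> fresh
Step 1: SEND seq=1166 -> fresh
Step 2: DROP seq=1191 -> fresh
Step 3: SEND seq=1209 -> fresh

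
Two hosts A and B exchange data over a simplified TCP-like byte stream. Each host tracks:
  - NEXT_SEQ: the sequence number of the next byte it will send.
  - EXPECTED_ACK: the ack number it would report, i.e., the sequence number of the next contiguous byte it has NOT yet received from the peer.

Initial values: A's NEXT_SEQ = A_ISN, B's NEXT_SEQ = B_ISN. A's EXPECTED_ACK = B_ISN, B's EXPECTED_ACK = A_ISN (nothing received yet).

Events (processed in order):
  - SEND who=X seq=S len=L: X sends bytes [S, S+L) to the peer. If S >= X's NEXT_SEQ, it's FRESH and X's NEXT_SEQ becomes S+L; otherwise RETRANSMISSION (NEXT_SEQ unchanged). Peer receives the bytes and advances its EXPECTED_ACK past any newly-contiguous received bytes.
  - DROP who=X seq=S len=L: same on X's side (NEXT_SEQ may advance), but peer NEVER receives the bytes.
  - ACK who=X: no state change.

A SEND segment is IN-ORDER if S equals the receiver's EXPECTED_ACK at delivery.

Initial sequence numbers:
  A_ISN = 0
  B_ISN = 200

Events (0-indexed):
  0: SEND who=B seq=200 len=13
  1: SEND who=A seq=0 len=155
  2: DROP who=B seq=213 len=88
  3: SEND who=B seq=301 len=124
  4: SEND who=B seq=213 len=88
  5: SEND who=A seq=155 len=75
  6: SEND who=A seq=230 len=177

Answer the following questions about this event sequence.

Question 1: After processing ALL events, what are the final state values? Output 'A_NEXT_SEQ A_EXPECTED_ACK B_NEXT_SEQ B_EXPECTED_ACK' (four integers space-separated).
After event 0: A_seq=0 A_ack=213 B_seq=213 B_ack=0
After event 1: A_seq=155 A_ack=213 B_seq=213 B_ack=155
After event 2: A_seq=155 A_ack=213 B_seq=301 B_ack=155
After event 3: A_seq=155 A_ack=213 B_seq=425 B_ack=155
After event 4: A_seq=155 A_ack=425 B_seq=425 B_ack=155
After event 5: A_seq=230 A_ack=425 B_seq=425 B_ack=230
After event 6: A_seq=407 A_ack=425 B_seq=425 B_ack=407

Answer: 407 425 425 407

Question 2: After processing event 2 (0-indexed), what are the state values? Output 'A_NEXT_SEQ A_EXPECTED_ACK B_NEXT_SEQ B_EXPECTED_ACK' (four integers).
After event 0: A_seq=0 A_ack=213 B_seq=213 B_ack=0
After event 1: A_seq=155 A_ack=213 B_seq=213 B_ack=155
After event 2: A_seq=155 A_ack=213 B_seq=301 B_ack=155

155 213 301 155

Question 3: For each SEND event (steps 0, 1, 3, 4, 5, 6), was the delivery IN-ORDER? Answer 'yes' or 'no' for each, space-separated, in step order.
Step 0: SEND seq=200 -> in-order
Step 1: SEND seq=0 -> in-order
Step 3: SEND seq=301 -> out-of-order
Step 4: SEND seq=213 -> in-order
Step 5: SEND seq=155 -> in-order
Step 6: SEND seq=230 -> in-order

Answer: yes yes no yes yes yes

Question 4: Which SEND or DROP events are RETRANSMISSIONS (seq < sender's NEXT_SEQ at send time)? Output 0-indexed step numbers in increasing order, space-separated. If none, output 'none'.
Step 0: SEND seq=200 -> fresh
Step 1: SEND seq=0 -> fresh
Step 2: DROP seq=213 -> fresh
Step 3: SEND seq=301 -> fresh
Step 4: SEND seq=213 -> retransmit
Step 5: SEND seq=155 -> fresh
Step 6: SEND seq=230 -> fresh

Answer: 4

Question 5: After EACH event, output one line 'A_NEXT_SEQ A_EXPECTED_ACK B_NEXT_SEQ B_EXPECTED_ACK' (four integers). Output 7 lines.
0 213 213 0
155 213 213 155
155 213 301 155
155 213 425 155
155 425 425 155
230 425 425 230
407 425 425 407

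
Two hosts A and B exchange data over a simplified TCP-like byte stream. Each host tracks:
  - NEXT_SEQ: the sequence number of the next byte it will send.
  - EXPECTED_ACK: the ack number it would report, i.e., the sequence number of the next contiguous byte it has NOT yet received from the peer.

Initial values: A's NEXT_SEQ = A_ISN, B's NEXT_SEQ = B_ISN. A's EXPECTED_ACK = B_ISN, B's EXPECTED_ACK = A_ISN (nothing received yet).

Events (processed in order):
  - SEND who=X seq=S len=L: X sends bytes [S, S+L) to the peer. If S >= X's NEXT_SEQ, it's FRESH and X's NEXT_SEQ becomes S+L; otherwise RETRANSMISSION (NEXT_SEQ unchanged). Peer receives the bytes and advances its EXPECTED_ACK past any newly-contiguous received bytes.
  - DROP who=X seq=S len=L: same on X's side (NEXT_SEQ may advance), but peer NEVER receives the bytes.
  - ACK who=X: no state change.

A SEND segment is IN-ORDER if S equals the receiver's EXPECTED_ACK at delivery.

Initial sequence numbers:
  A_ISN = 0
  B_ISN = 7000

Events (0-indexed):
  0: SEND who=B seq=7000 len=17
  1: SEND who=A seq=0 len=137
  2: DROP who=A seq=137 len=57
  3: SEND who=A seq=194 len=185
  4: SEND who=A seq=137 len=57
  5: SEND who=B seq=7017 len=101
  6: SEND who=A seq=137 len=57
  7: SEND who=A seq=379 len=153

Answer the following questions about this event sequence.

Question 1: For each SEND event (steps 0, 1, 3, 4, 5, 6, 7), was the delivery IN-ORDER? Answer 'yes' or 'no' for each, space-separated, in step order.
Step 0: SEND seq=7000 -> in-order
Step 1: SEND seq=0 -> in-order
Step 3: SEND seq=194 -> out-of-order
Step 4: SEND seq=137 -> in-order
Step 5: SEND seq=7017 -> in-order
Step 6: SEND seq=137 -> out-of-order
Step 7: SEND seq=379 -> in-order

Answer: yes yes no yes yes no yes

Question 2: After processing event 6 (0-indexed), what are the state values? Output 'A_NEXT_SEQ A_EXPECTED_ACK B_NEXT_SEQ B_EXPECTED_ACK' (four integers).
After event 0: A_seq=0 A_ack=7017 B_seq=7017 B_ack=0
After event 1: A_seq=137 A_ack=7017 B_seq=7017 B_ack=137
After event 2: A_seq=194 A_ack=7017 B_seq=7017 B_ack=137
After event 3: A_seq=379 A_ack=7017 B_seq=7017 B_ack=137
After event 4: A_seq=379 A_ack=7017 B_seq=7017 B_ack=379
After event 5: A_seq=379 A_ack=7118 B_seq=7118 B_ack=379
After event 6: A_seq=379 A_ack=7118 B_seq=7118 B_ack=379

379 7118 7118 379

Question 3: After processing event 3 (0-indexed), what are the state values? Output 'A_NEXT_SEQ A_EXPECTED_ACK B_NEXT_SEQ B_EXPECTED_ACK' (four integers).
After event 0: A_seq=0 A_ack=7017 B_seq=7017 B_ack=0
After event 1: A_seq=137 A_ack=7017 B_seq=7017 B_ack=137
After event 2: A_seq=194 A_ack=7017 B_seq=7017 B_ack=137
After event 3: A_seq=379 A_ack=7017 B_seq=7017 B_ack=137

379 7017 7017 137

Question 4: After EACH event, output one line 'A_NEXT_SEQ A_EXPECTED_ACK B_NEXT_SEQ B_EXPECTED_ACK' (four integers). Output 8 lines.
0 7017 7017 0
137 7017 7017 137
194 7017 7017 137
379 7017 7017 137
379 7017 7017 379
379 7118 7118 379
379 7118 7118 379
532 7118 7118 532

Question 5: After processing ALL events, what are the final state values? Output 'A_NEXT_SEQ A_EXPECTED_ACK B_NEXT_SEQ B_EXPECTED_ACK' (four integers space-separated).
Answer: 532 7118 7118 532

Derivation:
After event 0: A_seq=0 A_ack=7017 B_seq=7017 B_ack=0
After event 1: A_seq=137 A_ack=7017 B_seq=7017 B_ack=137
After event 2: A_seq=194 A_ack=7017 B_seq=7017 B_ack=137
After event 3: A_seq=379 A_ack=7017 B_seq=7017 B_ack=137
After event 4: A_seq=379 A_ack=7017 B_seq=7017 B_ack=379
After event 5: A_seq=379 A_ack=7118 B_seq=7118 B_ack=379
After event 6: A_seq=379 A_ack=7118 B_seq=7118 B_ack=379
After event 7: A_seq=532 A_ack=7118 B_seq=7118 B_ack=532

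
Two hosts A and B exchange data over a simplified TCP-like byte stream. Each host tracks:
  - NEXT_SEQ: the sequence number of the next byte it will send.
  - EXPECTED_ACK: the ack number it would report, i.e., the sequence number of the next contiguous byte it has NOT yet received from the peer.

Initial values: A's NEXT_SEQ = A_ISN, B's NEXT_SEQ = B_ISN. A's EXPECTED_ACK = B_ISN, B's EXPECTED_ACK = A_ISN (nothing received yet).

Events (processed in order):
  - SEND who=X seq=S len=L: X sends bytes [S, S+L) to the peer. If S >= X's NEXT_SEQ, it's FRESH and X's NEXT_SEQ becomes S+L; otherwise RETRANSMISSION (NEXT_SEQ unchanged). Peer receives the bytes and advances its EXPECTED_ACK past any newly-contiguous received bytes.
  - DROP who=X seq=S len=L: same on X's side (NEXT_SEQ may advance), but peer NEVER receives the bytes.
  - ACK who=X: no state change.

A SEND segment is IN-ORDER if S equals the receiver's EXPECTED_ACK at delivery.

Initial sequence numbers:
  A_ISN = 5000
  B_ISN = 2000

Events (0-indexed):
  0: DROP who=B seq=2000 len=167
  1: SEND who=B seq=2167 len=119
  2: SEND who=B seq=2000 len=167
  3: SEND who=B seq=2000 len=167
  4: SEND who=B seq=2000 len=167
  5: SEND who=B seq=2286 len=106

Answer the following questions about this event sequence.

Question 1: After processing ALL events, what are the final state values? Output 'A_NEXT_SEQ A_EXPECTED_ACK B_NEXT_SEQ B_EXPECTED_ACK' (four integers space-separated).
Answer: 5000 2392 2392 5000

Derivation:
After event 0: A_seq=5000 A_ack=2000 B_seq=2167 B_ack=5000
After event 1: A_seq=5000 A_ack=2000 B_seq=2286 B_ack=5000
After event 2: A_seq=5000 A_ack=2286 B_seq=2286 B_ack=5000
After event 3: A_seq=5000 A_ack=2286 B_seq=2286 B_ack=5000
After event 4: A_seq=5000 A_ack=2286 B_seq=2286 B_ack=5000
After event 5: A_seq=5000 A_ack=2392 B_seq=2392 B_ack=5000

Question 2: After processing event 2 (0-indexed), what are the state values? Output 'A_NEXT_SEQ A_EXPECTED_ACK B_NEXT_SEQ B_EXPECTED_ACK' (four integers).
After event 0: A_seq=5000 A_ack=2000 B_seq=2167 B_ack=5000
After event 1: A_seq=5000 A_ack=2000 B_seq=2286 B_ack=5000
After event 2: A_seq=5000 A_ack=2286 B_seq=2286 B_ack=5000

5000 2286 2286 5000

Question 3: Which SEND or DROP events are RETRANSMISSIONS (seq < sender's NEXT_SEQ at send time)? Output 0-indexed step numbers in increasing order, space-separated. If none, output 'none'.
Step 0: DROP seq=2000 -> fresh
Step 1: SEND seq=2167 -> fresh
Step 2: SEND seq=2000 -> retransmit
Step 3: SEND seq=2000 -> retransmit
Step 4: SEND seq=2000 -> retransmit
Step 5: SEND seq=2286 -> fresh

Answer: 2 3 4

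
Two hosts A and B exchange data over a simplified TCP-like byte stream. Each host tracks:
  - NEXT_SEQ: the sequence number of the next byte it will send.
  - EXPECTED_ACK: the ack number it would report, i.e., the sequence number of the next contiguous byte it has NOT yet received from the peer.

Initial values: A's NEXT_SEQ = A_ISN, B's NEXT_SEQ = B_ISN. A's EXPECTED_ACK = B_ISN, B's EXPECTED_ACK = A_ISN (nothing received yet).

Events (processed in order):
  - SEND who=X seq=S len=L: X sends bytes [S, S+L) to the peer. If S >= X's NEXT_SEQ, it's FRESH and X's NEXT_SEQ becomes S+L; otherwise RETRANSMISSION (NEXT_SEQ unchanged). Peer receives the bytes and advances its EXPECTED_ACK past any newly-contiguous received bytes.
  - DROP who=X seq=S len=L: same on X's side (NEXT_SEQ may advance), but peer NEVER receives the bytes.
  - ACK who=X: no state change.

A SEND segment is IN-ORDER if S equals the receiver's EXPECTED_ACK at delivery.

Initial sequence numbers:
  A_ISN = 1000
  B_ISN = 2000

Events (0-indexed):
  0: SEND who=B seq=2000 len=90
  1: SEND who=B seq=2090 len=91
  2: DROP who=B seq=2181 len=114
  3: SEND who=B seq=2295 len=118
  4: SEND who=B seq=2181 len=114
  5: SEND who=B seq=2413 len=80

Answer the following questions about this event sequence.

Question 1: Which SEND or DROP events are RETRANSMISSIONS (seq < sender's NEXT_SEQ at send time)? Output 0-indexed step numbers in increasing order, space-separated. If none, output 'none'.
Answer: 4

Derivation:
Step 0: SEND seq=2000 -> fresh
Step 1: SEND seq=2090 -> fresh
Step 2: DROP seq=2181 -> fresh
Step 3: SEND seq=2295 -> fresh
Step 4: SEND seq=2181 -> retransmit
Step 5: SEND seq=2413 -> fresh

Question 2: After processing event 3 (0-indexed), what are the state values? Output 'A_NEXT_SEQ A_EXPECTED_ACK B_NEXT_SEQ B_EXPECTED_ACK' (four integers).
After event 0: A_seq=1000 A_ack=2090 B_seq=2090 B_ack=1000
After event 1: A_seq=1000 A_ack=2181 B_seq=2181 B_ack=1000
After event 2: A_seq=1000 A_ack=2181 B_seq=2295 B_ack=1000
After event 3: A_seq=1000 A_ack=2181 B_seq=2413 B_ack=1000

1000 2181 2413 1000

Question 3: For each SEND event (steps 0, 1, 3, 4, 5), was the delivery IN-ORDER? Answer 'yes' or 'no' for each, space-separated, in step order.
Answer: yes yes no yes yes

Derivation:
Step 0: SEND seq=2000 -> in-order
Step 1: SEND seq=2090 -> in-order
Step 3: SEND seq=2295 -> out-of-order
Step 4: SEND seq=2181 -> in-order
Step 5: SEND seq=2413 -> in-order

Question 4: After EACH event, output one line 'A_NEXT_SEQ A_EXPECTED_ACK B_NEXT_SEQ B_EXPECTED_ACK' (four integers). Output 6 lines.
1000 2090 2090 1000
1000 2181 2181 1000
1000 2181 2295 1000
1000 2181 2413 1000
1000 2413 2413 1000
1000 2493 2493 1000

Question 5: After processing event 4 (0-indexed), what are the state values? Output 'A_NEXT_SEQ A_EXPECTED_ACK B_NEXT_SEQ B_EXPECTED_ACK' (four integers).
After event 0: A_seq=1000 A_ack=2090 B_seq=2090 B_ack=1000
After event 1: A_seq=1000 A_ack=2181 B_seq=2181 B_ack=1000
After event 2: A_seq=1000 A_ack=2181 B_seq=2295 B_ack=1000
After event 3: A_seq=1000 A_ack=2181 B_seq=2413 B_ack=1000
After event 4: A_seq=1000 A_ack=2413 B_seq=2413 B_ack=1000

1000 2413 2413 1000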